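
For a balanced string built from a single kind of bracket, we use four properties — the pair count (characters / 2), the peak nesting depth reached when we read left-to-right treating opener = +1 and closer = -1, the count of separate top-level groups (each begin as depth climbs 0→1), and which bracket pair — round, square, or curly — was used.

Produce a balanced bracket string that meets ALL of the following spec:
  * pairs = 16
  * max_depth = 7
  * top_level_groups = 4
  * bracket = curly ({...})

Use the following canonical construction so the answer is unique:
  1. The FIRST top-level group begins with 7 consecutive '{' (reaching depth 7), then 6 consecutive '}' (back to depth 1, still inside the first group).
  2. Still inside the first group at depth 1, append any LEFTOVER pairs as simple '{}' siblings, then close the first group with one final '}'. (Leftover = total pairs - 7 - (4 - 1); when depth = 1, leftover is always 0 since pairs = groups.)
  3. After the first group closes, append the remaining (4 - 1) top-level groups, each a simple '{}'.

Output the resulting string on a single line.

Spec: pairs=16 depth=7 groups=4
Leftover pairs = 16 - 7 - (4-1) = 6
First group: deep chain of depth 7 + 6 sibling pairs
Remaining 3 groups: simple '{}' each

Answer: {{{{{{{}}}}}}{}{}{}{}{}{}}{}{}{}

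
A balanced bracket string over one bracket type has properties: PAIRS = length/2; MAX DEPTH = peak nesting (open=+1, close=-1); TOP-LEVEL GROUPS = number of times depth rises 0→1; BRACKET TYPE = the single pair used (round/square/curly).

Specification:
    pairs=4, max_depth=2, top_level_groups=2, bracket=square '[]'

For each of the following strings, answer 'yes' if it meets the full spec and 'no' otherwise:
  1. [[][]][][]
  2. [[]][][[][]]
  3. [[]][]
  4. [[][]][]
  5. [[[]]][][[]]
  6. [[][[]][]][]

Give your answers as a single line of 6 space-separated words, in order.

String 1 '[[][]][][]': depth seq [1 2 1 2 1 0 1 0 1 0]
  -> pairs=5 depth=2 groups=3 -> no
String 2 '[[]][][[][]]': depth seq [1 2 1 0 1 0 1 2 1 2 1 0]
  -> pairs=6 depth=2 groups=3 -> no
String 3 '[[]][]': depth seq [1 2 1 0 1 0]
  -> pairs=3 depth=2 groups=2 -> no
String 4 '[[][]][]': depth seq [1 2 1 2 1 0 1 0]
  -> pairs=4 depth=2 groups=2 -> yes
String 5 '[[[]]][][[]]': depth seq [1 2 3 2 1 0 1 0 1 2 1 0]
  -> pairs=6 depth=3 groups=3 -> no
String 6 '[[][[]][]][]': depth seq [1 2 1 2 3 2 1 2 1 0 1 0]
  -> pairs=6 depth=3 groups=2 -> no

Answer: no no no yes no no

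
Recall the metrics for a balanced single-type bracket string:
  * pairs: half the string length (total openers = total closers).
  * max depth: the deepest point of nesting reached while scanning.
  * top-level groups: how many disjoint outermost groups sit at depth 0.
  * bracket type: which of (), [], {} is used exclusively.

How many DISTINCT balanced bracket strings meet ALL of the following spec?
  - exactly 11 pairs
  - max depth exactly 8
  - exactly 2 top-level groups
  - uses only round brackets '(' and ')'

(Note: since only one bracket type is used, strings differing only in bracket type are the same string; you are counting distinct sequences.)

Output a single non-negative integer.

Spec: pairs=11 depth=8 groups=2
Count(depth <= 8) = 16762
Count(depth <= 7) = 16528
Count(depth == 8) = 16762 - 16528 = 234

Answer: 234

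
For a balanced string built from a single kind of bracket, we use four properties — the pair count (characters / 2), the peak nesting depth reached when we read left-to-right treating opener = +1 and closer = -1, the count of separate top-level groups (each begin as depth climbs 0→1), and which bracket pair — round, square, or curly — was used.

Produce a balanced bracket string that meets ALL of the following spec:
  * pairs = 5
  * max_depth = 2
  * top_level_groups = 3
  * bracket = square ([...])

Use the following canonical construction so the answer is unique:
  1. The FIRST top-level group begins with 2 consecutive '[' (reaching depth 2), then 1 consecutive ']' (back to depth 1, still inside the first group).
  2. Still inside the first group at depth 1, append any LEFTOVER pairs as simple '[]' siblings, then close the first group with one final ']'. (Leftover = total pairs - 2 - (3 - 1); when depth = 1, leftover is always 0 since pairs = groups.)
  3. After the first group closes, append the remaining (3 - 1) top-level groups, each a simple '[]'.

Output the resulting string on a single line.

Spec: pairs=5 depth=2 groups=3
Leftover pairs = 5 - 2 - (3-1) = 1
First group: deep chain of depth 2 + 1 sibling pairs
Remaining 2 groups: simple '[]' each

Answer: [[][]][][]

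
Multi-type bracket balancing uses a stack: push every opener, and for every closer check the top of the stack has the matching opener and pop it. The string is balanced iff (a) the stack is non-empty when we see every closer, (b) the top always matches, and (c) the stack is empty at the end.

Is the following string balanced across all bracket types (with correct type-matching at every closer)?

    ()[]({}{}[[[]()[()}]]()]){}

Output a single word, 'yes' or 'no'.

pos 0: push '('; stack = (
pos 1: ')' matches '('; pop; stack = (empty)
pos 2: push '['; stack = [
pos 3: ']' matches '['; pop; stack = (empty)
pos 4: push '('; stack = (
pos 5: push '{'; stack = ({
pos 6: '}' matches '{'; pop; stack = (
pos 7: push '{'; stack = ({
pos 8: '}' matches '{'; pop; stack = (
pos 9: push '['; stack = ([
pos 10: push '['; stack = ([[
pos 11: push '['; stack = ([[[
pos 12: ']' matches '['; pop; stack = ([[
pos 13: push '('; stack = ([[(
pos 14: ')' matches '('; pop; stack = ([[
pos 15: push '['; stack = ([[[
pos 16: push '('; stack = ([[[(
pos 17: ')' matches '('; pop; stack = ([[[
pos 18: saw closer '}' but top of stack is '[' (expected ']') → INVALID
Verdict: type mismatch at position 18: '}' closes '[' → no

Answer: no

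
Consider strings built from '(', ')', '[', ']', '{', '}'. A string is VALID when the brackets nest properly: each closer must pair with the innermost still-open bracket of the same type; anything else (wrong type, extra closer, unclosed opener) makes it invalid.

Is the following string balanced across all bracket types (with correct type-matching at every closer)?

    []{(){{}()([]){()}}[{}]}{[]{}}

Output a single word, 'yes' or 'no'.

Answer: yes

Derivation:
pos 0: push '['; stack = [
pos 1: ']' matches '['; pop; stack = (empty)
pos 2: push '{'; stack = {
pos 3: push '('; stack = {(
pos 4: ')' matches '('; pop; stack = {
pos 5: push '{'; stack = {{
pos 6: push '{'; stack = {{{
pos 7: '}' matches '{'; pop; stack = {{
pos 8: push '('; stack = {{(
pos 9: ')' matches '('; pop; stack = {{
pos 10: push '('; stack = {{(
pos 11: push '['; stack = {{([
pos 12: ']' matches '['; pop; stack = {{(
pos 13: ')' matches '('; pop; stack = {{
pos 14: push '{'; stack = {{{
pos 15: push '('; stack = {{{(
pos 16: ')' matches '('; pop; stack = {{{
pos 17: '}' matches '{'; pop; stack = {{
pos 18: '}' matches '{'; pop; stack = {
pos 19: push '['; stack = {[
pos 20: push '{'; stack = {[{
pos 21: '}' matches '{'; pop; stack = {[
pos 22: ']' matches '['; pop; stack = {
pos 23: '}' matches '{'; pop; stack = (empty)
pos 24: push '{'; stack = {
pos 25: push '['; stack = {[
pos 26: ']' matches '['; pop; stack = {
pos 27: push '{'; stack = {{
pos 28: '}' matches '{'; pop; stack = {
pos 29: '}' matches '{'; pop; stack = (empty)
end: stack empty → VALID
Verdict: properly nested → yes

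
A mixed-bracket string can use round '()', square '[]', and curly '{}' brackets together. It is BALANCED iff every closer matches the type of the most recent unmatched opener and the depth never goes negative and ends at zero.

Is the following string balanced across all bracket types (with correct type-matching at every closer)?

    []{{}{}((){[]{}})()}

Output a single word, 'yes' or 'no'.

pos 0: push '['; stack = [
pos 1: ']' matches '['; pop; stack = (empty)
pos 2: push '{'; stack = {
pos 3: push '{'; stack = {{
pos 4: '}' matches '{'; pop; stack = {
pos 5: push '{'; stack = {{
pos 6: '}' matches '{'; pop; stack = {
pos 7: push '('; stack = {(
pos 8: push '('; stack = {((
pos 9: ')' matches '('; pop; stack = {(
pos 10: push '{'; stack = {({
pos 11: push '['; stack = {({[
pos 12: ']' matches '['; pop; stack = {({
pos 13: push '{'; stack = {({{
pos 14: '}' matches '{'; pop; stack = {({
pos 15: '}' matches '{'; pop; stack = {(
pos 16: ')' matches '('; pop; stack = {
pos 17: push '('; stack = {(
pos 18: ')' matches '('; pop; stack = {
pos 19: '}' matches '{'; pop; stack = (empty)
end: stack empty → VALID
Verdict: properly nested → yes

Answer: yes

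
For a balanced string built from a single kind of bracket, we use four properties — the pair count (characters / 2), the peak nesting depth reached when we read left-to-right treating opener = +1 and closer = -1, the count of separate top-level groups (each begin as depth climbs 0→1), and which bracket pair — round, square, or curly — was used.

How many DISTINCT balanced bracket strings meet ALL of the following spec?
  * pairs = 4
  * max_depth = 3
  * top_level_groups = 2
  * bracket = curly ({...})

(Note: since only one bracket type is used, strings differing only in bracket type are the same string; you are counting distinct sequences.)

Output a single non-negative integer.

Spec: pairs=4 depth=3 groups=2
Count(depth <= 3) = 5
Count(depth <= 2) = 3
Count(depth == 3) = 5 - 3 = 2

Answer: 2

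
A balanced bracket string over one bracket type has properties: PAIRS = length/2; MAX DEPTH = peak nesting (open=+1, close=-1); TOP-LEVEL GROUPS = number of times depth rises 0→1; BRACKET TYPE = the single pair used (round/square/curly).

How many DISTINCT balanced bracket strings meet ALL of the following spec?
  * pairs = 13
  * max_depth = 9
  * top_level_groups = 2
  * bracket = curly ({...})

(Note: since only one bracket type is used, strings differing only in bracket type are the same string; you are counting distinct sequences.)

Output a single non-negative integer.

Spec: pairs=13 depth=9 groups=2
Count(depth <= 9) = 207596
Count(depth <= 8) = 205436
Count(depth == 9) = 207596 - 205436 = 2160

Answer: 2160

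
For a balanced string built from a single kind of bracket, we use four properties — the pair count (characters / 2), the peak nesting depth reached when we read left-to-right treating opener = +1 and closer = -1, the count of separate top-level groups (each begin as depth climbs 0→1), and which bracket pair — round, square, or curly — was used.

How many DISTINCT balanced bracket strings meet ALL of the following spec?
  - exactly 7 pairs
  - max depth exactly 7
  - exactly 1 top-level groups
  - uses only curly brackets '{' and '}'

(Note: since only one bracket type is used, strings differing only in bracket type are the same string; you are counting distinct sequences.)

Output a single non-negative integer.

Answer: 1

Derivation:
Spec: pairs=7 depth=7 groups=1
Count(depth <= 7) = 132
Count(depth <= 6) = 131
Count(depth == 7) = 132 - 131 = 1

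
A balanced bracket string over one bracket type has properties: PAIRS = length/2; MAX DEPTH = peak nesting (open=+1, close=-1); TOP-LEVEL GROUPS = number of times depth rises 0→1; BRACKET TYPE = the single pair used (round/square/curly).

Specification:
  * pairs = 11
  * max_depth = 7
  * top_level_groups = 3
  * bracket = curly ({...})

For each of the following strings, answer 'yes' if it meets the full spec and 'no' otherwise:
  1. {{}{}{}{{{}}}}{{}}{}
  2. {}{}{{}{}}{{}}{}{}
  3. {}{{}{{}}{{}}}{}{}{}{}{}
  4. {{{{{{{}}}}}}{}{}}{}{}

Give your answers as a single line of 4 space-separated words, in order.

String 1 '{{}{}{}{{{}}}}{{}}{}': depth seq [1 2 1 2 1 2 1 2 3 4 3 2 1 0 1 2 1 0 1 0]
  -> pairs=10 depth=4 groups=3 -> no
String 2 '{}{}{{}{}}{{}}{}{}': depth seq [1 0 1 0 1 2 1 2 1 0 1 2 1 0 1 0 1 0]
  -> pairs=9 depth=2 groups=6 -> no
String 3 '{}{{}{{}}{{}}}{}{}{}{}{}': depth seq [1 0 1 2 1 2 3 2 1 2 3 2 1 0 1 0 1 0 1 0 1 0 1 0]
  -> pairs=12 depth=3 groups=7 -> no
String 4 '{{{{{{{}}}}}}{}{}}{}{}': depth seq [1 2 3 4 5 6 7 6 5 4 3 2 1 2 1 2 1 0 1 0 1 0]
  -> pairs=11 depth=7 groups=3 -> yes

Answer: no no no yes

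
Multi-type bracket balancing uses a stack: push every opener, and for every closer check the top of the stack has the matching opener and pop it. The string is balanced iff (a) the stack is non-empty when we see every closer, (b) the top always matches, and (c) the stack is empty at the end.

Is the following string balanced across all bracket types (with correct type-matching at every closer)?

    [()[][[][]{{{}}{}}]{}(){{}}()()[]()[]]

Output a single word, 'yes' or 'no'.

pos 0: push '['; stack = [
pos 1: push '('; stack = [(
pos 2: ')' matches '('; pop; stack = [
pos 3: push '['; stack = [[
pos 4: ']' matches '['; pop; stack = [
pos 5: push '['; stack = [[
pos 6: push '['; stack = [[[
pos 7: ']' matches '['; pop; stack = [[
pos 8: push '['; stack = [[[
pos 9: ']' matches '['; pop; stack = [[
pos 10: push '{'; stack = [[{
pos 11: push '{'; stack = [[{{
pos 12: push '{'; stack = [[{{{
pos 13: '}' matches '{'; pop; stack = [[{{
pos 14: '}' matches '{'; pop; stack = [[{
pos 15: push '{'; stack = [[{{
pos 16: '}' matches '{'; pop; stack = [[{
pos 17: '}' matches '{'; pop; stack = [[
pos 18: ']' matches '['; pop; stack = [
pos 19: push '{'; stack = [{
pos 20: '}' matches '{'; pop; stack = [
pos 21: push '('; stack = [(
pos 22: ')' matches '('; pop; stack = [
pos 23: push '{'; stack = [{
pos 24: push '{'; stack = [{{
pos 25: '}' matches '{'; pop; stack = [{
pos 26: '}' matches '{'; pop; stack = [
pos 27: push '('; stack = [(
pos 28: ')' matches '('; pop; stack = [
pos 29: push '('; stack = [(
pos 30: ')' matches '('; pop; stack = [
pos 31: push '['; stack = [[
pos 32: ']' matches '['; pop; stack = [
pos 33: push '('; stack = [(
pos 34: ')' matches '('; pop; stack = [
pos 35: push '['; stack = [[
pos 36: ']' matches '['; pop; stack = [
pos 37: ']' matches '['; pop; stack = (empty)
end: stack empty → VALID
Verdict: properly nested → yes

Answer: yes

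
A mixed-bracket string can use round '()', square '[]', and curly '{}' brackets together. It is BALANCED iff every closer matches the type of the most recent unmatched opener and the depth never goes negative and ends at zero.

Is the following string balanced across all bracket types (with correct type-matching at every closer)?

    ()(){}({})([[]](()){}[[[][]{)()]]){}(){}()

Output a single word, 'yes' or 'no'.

Answer: no

Derivation:
pos 0: push '('; stack = (
pos 1: ')' matches '('; pop; stack = (empty)
pos 2: push '('; stack = (
pos 3: ')' matches '('; pop; stack = (empty)
pos 4: push '{'; stack = {
pos 5: '}' matches '{'; pop; stack = (empty)
pos 6: push '('; stack = (
pos 7: push '{'; stack = ({
pos 8: '}' matches '{'; pop; stack = (
pos 9: ')' matches '('; pop; stack = (empty)
pos 10: push '('; stack = (
pos 11: push '['; stack = ([
pos 12: push '['; stack = ([[
pos 13: ']' matches '['; pop; stack = ([
pos 14: ']' matches '['; pop; stack = (
pos 15: push '('; stack = ((
pos 16: push '('; stack = (((
pos 17: ')' matches '('; pop; stack = ((
pos 18: ')' matches '('; pop; stack = (
pos 19: push '{'; stack = ({
pos 20: '}' matches '{'; pop; stack = (
pos 21: push '['; stack = ([
pos 22: push '['; stack = ([[
pos 23: push '['; stack = ([[[
pos 24: ']' matches '['; pop; stack = ([[
pos 25: push '['; stack = ([[[
pos 26: ']' matches '['; pop; stack = ([[
pos 27: push '{'; stack = ([[{
pos 28: saw closer ')' but top of stack is '{' (expected '}') → INVALID
Verdict: type mismatch at position 28: ')' closes '{' → no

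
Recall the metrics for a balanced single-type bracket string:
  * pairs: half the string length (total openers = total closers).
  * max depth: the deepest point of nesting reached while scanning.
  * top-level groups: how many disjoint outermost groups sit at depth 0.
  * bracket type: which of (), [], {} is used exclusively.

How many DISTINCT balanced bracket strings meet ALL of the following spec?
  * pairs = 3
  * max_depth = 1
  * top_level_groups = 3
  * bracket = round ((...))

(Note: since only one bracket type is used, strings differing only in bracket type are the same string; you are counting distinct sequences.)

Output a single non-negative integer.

Spec: pairs=3 depth=1 groups=3
Count(depth <= 1) = 1
Count(depth <= 0) = 0
Count(depth == 1) = 1 - 0 = 1

Answer: 1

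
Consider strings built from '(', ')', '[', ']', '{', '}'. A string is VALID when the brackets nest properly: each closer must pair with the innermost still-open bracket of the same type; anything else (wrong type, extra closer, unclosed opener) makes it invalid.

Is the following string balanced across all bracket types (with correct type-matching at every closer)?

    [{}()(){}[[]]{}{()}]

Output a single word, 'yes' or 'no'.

pos 0: push '['; stack = [
pos 1: push '{'; stack = [{
pos 2: '}' matches '{'; pop; stack = [
pos 3: push '('; stack = [(
pos 4: ')' matches '('; pop; stack = [
pos 5: push '('; stack = [(
pos 6: ')' matches '('; pop; stack = [
pos 7: push '{'; stack = [{
pos 8: '}' matches '{'; pop; stack = [
pos 9: push '['; stack = [[
pos 10: push '['; stack = [[[
pos 11: ']' matches '['; pop; stack = [[
pos 12: ']' matches '['; pop; stack = [
pos 13: push '{'; stack = [{
pos 14: '}' matches '{'; pop; stack = [
pos 15: push '{'; stack = [{
pos 16: push '('; stack = [{(
pos 17: ')' matches '('; pop; stack = [{
pos 18: '}' matches '{'; pop; stack = [
pos 19: ']' matches '['; pop; stack = (empty)
end: stack empty → VALID
Verdict: properly nested → yes

Answer: yes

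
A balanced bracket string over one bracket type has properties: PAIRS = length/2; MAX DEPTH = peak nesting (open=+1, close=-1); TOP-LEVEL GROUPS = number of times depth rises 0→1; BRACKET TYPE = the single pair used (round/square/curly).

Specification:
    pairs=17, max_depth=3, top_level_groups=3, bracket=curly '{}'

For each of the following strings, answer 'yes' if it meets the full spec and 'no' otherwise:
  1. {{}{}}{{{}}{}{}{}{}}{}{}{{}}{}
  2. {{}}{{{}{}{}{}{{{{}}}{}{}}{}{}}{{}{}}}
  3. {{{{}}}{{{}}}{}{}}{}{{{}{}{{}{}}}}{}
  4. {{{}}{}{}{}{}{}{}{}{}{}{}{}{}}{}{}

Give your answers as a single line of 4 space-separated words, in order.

Answer: no no no yes

Derivation:
String 1 '{{}{}}{{{}}{}{}{}{}}{}{}{{}}{}': depth seq [1 2 1 2 1 0 1 2 3 2 1 2 1 2 1 2 1 2 1 0 1 0 1 0 1 2 1 0 1 0]
  -> pairs=15 depth=3 groups=6 -> no
String 2 '{{}}{{{}{}{}{}{{{{}}}{}{}}{}{}}{{}{}}}': depth seq [1 2 1 0 1 2 3 2 3 2 3 2 3 2 3 4 5 6 5 4 3 4 3 4 3 2 3 2 3 2 1 2 3 2 3 2 1 0]
  -> pairs=19 depth=6 groups=2 -> no
String 3 '{{{{}}}{{{}}}{}{}}{}{{{}{}{{}{}}}}{}': depth seq [1 2 3 4 3 2 1 2 3 4 3 2 1 2 1 2 1 0 1 0 1 2 3 2 3 2 3 4 3 4 3 2 1 0 1 0]
  -> pairs=18 depth=4 groups=4 -> no
String 4 '{{{}}{}{}{}{}{}{}{}{}{}{}{}{}}{}{}': depth seq [1 2 3 2 1 2 1 2 1 2 1 2 1 2 1 2 1 2 1 2 1 2 1 2 1 2 1 2 1 0 1 0 1 0]
  -> pairs=17 depth=3 groups=3 -> yes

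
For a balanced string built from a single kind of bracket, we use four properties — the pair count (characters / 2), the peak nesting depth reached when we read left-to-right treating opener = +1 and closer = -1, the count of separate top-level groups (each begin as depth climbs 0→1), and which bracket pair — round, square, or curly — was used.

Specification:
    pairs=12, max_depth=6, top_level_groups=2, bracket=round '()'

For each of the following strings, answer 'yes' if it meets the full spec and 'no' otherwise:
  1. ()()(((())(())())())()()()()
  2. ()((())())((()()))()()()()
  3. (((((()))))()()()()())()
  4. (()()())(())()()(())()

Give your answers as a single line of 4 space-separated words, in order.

Answer: no no yes no

Derivation:
String 1 '()()(((())(())())())()()()()': depth seq [1 0 1 0 1 2 3 4 3 2 3 4 3 2 3 2 1 2 1 0 1 0 1 0 1 0 1 0]
  -> pairs=14 depth=4 groups=7 -> no
String 2 '()((())())((()()))()()()()': depth seq [1 0 1 2 3 2 1 2 1 0 1 2 3 2 3 2 1 0 1 0 1 0 1 0 1 0]
  -> pairs=13 depth=3 groups=7 -> no
String 3 '(((((()))))()()()()())()': depth seq [1 2 3 4 5 6 5 4 3 2 1 2 1 2 1 2 1 2 1 2 1 0 1 0]
  -> pairs=12 depth=6 groups=2 -> yes
String 4 '(()()())(())()()(())()': depth seq [1 2 1 2 1 2 1 0 1 2 1 0 1 0 1 0 1 2 1 0 1 0]
  -> pairs=11 depth=2 groups=6 -> no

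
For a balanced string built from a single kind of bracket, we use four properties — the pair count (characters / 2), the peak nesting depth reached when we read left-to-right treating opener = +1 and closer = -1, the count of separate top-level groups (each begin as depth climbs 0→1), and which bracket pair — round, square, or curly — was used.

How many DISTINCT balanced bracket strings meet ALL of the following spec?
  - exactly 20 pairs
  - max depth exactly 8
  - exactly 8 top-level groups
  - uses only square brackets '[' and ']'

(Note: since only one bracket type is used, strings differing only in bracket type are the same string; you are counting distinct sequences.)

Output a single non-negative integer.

Answer: 708288

Derivation:
Spec: pairs=20 depth=8 groups=8
Count(depth <= 8) = 56264690
Count(depth <= 7) = 55556402
Count(depth == 8) = 56264690 - 55556402 = 708288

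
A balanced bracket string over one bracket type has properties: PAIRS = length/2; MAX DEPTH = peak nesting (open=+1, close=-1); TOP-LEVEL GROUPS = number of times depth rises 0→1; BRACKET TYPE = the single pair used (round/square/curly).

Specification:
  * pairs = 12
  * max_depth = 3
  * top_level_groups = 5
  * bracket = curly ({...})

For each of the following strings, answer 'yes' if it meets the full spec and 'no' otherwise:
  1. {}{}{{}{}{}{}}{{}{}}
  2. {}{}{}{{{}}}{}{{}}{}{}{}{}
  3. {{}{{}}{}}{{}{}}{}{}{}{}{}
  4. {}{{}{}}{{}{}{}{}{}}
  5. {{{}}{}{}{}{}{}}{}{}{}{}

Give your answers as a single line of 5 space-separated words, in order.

Answer: no no no no yes

Derivation:
String 1 '{}{}{{}{}{}{}}{{}{}}': depth seq [1 0 1 0 1 2 1 2 1 2 1 2 1 0 1 2 1 2 1 0]
  -> pairs=10 depth=2 groups=4 -> no
String 2 '{}{}{}{{{}}}{}{{}}{}{}{}{}': depth seq [1 0 1 0 1 0 1 2 3 2 1 0 1 0 1 2 1 0 1 0 1 0 1 0 1 0]
  -> pairs=13 depth=3 groups=10 -> no
String 3 '{{}{{}}{}}{{}{}}{}{}{}{}{}': depth seq [1 2 1 2 3 2 1 2 1 0 1 2 1 2 1 0 1 0 1 0 1 0 1 0 1 0]
  -> pairs=13 depth=3 groups=7 -> no
String 4 '{}{{}{}}{{}{}{}{}{}}': depth seq [1 0 1 2 1 2 1 0 1 2 1 2 1 2 1 2 1 2 1 0]
  -> pairs=10 depth=2 groups=3 -> no
String 5 '{{{}}{}{}{}{}{}}{}{}{}{}': depth seq [1 2 3 2 1 2 1 2 1 2 1 2 1 2 1 0 1 0 1 0 1 0 1 0]
  -> pairs=12 depth=3 groups=5 -> yes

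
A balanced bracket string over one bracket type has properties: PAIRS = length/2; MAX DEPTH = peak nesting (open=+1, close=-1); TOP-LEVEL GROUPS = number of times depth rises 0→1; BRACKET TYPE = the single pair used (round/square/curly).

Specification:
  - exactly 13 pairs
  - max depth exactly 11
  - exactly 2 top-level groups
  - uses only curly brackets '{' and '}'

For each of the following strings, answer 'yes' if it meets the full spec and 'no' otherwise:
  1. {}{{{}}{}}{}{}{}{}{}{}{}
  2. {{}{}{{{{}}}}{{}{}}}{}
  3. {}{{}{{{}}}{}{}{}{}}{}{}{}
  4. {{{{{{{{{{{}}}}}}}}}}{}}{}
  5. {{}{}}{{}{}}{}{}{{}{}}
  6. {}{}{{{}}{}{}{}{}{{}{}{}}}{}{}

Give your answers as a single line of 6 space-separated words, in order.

String 1 '{}{{{}}{}}{}{}{}{}{}{}{}': depth seq [1 0 1 2 3 2 1 2 1 0 1 0 1 0 1 0 1 0 1 0 1 0 1 0]
  -> pairs=12 depth=3 groups=9 -> no
String 2 '{{}{}{{{{}}}}{{}{}}}{}': depth seq [1 2 1 2 1 2 3 4 5 4 3 2 1 2 3 2 3 2 1 0 1 0]
  -> pairs=11 depth=5 groups=2 -> no
String 3 '{}{{}{{{}}}{}{}{}{}}{}{}{}': depth seq [1 0 1 2 1 2 3 4 3 2 1 2 1 2 1 2 1 2 1 0 1 0 1 0 1 0]
  -> pairs=13 depth=4 groups=5 -> no
String 4 '{{{{{{{{{{{}}}}}}}}}}{}}{}': depth seq [1 2 3 4 5 6 7 8 9 10 11 10 9 8 7 6 5 4 3 2 1 2 1 0 1 0]
  -> pairs=13 depth=11 groups=2 -> yes
String 5 '{{}{}}{{}{}}{}{}{{}{}}': depth seq [1 2 1 2 1 0 1 2 1 2 1 0 1 0 1 0 1 2 1 2 1 0]
  -> pairs=11 depth=2 groups=5 -> no
String 6 '{}{}{{{}}{}{}{}{}{{}{}{}}}{}{}': depth seq [1 0 1 0 1 2 3 2 1 2 1 2 1 2 1 2 1 2 3 2 3 2 3 2 1 0 1 0 1 0]
  -> pairs=15 depth=3 groups=5 -> no

Answer: no no no yes no no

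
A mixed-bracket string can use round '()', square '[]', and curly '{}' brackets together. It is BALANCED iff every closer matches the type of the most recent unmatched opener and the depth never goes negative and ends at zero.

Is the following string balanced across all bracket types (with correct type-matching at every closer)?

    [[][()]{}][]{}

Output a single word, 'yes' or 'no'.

Answer: yes

Derivation:
pos 0: push '['; stack = [
pos 1: push '['; stack = [[
pos 2: ']' matches '['; pop; stack = [
pos 3: push '['; stack = [[
pos 4: push '('; stack = [[(
pos 5: ')' matches '('; pop; stack = [[
pos 6: ']' matches '['; pop; stack = [
pos 7: push '{'; stack = [{
pos 8: '}' matches '{'; pop; stack = [
pos 9: ']' matches '['; pop; stack = (empty)
pos 10: push '['; stack = [
pos 11: ']' matches '['; pop; stack = (empty)
pos 12: push '{'; stack = {
pos 13: '}' matches '{'; pop; stack = (empty)
end: stack empty → VALID
Verdict: properly nested → yes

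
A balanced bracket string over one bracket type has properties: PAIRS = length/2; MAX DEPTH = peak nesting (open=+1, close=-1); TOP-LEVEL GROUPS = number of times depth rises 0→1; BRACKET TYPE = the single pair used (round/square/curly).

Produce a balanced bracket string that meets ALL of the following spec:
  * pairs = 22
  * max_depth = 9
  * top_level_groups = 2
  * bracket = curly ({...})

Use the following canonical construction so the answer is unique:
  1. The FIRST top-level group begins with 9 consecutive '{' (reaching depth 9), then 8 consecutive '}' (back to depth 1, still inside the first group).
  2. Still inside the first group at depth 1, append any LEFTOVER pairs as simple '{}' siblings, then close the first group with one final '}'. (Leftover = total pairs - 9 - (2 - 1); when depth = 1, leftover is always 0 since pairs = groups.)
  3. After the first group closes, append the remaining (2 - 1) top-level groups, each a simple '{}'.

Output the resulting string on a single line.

Answer: {{{{{{{{{}}}}}}}}{}{}{}{}{}{}{}{}{}{}{}{}}{}

Derivation:
Spec: pairs=22 depth=9 groups=2
Leftover pairs = 22 - 9 - (2-1) = 12
First group: deep chain of depth 9 + 12 sibling pairs
Remaining 1 groups: simple '{}' each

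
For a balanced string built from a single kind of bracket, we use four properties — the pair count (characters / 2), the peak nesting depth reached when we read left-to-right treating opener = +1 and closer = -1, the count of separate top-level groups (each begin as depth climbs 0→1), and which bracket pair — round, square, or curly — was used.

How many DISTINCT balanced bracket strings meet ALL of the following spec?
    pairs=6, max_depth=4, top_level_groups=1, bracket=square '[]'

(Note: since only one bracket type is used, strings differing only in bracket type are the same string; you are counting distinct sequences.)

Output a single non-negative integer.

Spec: pairs=6 depth=4 groups=1
Count(depth <= 4) = 34
Count(depth <= 3) = 16
Count(depth == 4) = 34 - 16 = 18

Answer: 18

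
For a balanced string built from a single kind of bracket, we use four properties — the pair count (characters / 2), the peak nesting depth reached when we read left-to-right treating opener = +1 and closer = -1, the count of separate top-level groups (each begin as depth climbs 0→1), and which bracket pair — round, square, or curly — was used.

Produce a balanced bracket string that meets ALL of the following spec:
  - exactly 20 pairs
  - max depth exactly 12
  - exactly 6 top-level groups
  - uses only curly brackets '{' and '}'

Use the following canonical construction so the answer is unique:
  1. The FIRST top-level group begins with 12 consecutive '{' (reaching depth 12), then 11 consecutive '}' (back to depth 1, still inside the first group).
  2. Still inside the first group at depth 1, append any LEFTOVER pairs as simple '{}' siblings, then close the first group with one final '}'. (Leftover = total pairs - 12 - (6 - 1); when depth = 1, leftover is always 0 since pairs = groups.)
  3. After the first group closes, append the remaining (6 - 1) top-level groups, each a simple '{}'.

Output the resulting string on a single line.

Spec: pairs=20 depth=12 groups=6
Leftover pairs = 20 - 12 - (6-1) = 3
First group: deep chain of depth 12 + 3 sibling pairs
Remaining 5 groups: simple '{}' each

Answer: {{{{{{{{{{{{}}}}}}}}}}}{}{}{}}{}{}{}{}{}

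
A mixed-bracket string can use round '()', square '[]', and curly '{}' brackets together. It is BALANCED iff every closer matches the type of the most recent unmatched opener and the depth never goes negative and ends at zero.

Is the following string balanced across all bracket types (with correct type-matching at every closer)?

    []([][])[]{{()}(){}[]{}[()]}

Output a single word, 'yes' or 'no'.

pos 0: push '['; stack = [
pos 1: ']' matches '['; pop; stack = (empty)
pos 2: push '('; stack = (
pos 3: push '['; stack = ([
pos 4: ']' matches '['; pop; stack = (
pos 5: push '['; stack = ([
pos 6: ']' matches '['; pop; stack = (
pos 7: ')' matches '('; pop; stack = (empty)
pos 8: push '['; stack = [
pos 9: ']' matches '['; pop; stack = (empty)
pos 10: push '{'; stack = {
pos 11: push '{'; stack = {{
pos 12: push '('; stack = {{(
pos 13: ')' matches '('; pop; stack = {{
pos 14: '}' matches '{'; pop; stack = {
pos 15: push '('; stack = {(
pos 16: ')' matches '('; pop; stack = {
pos 17: push '{'; stack = {{
pos 18: '}' matches '{'; pop; stack = {
pos 19: push '['; stack = {[
pos 20: ']' matches '['; pop; stack = {
pos 21: push '{'; stack = {{
pos 22: '}' matches '{'; pop; stack = {
pos 23: push '['; stack = {[
pos 24: push '('; stack = {[(
pos 25: ')' matches '('; pop; stack = {[
pos 26: ']' matches '['; pop; stack = {
pos 27: '}' matches '{'; pop; stack = (empty)
end: stack empty → VALID
Verdict: properly nested → yes

Answer: yes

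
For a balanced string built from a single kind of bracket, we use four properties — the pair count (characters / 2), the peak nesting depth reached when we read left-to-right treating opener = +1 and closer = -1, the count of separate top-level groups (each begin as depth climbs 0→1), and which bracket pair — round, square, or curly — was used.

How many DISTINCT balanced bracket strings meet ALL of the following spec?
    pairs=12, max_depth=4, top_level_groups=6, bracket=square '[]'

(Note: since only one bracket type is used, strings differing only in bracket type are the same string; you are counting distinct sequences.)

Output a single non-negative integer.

Answer: 1917

Derivation:
Spec: pairs=12 depth=4 groups=6
Count(depth <= 4) = 5570
Count(depth <= 3) = 3653
Count(depth == 4) = 5570 - 3653 = 1917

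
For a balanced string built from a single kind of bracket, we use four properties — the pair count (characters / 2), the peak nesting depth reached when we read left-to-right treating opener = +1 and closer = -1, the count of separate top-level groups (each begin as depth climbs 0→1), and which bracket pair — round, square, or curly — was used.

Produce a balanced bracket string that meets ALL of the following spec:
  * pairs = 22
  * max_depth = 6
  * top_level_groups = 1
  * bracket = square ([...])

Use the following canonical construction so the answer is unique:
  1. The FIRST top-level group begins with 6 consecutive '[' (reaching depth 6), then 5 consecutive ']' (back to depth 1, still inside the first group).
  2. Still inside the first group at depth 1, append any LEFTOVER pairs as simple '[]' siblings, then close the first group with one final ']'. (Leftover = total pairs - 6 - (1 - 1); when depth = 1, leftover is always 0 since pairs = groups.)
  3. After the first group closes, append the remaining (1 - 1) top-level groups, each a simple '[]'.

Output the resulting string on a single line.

Spec: pairs=22 depth=6 groups=1
Leftover pairs = 22 - 6 - (1-1) = 16
First group: deep chain of depth 6 + 16 sibling pairs
Remaining 0 groups: simple '[]' each

Answer: [[[[[[]]]]][][][][][][][][][][][][][][][][]]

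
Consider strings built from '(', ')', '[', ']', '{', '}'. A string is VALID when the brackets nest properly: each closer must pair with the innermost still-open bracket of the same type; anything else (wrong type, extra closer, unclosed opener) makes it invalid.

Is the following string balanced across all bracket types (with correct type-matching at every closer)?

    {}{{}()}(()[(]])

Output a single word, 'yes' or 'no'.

pos 0: push '{'; stack = {
pos 1: '}' matches '{'; pop; stack = (empty)
pos 2: push '{'; stack = {
pos 3: push '{'; stack = {{
pos 4: '}' matches '{'; pop; stack = {
pos 5: push '('; stack = {(
pos 6: ')' matches '('; pop; stack = {
pos 7: '}' matches '{'; pop; stack = (empty)
pos 8: push '('; stack = (
pos 9: push '('; stack = ((
pos 10: ')' matches '('; pop; stack = (
pos 11: push '['; stack = ([
pos 12: push '('; stack = ([(
pos 13: saw closer ']' but top of stack is '(' (expected ')') → INVALID
Verdict: type mismatch at position 13: ']' closes '(' → no

Answer: no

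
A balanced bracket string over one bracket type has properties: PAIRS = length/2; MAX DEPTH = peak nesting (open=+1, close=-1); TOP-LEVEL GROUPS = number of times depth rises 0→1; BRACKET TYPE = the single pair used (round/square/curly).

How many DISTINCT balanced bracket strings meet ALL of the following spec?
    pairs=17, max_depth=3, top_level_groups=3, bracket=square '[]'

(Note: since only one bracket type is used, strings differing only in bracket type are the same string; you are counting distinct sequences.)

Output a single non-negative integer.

Answer: 343944

Derivation:
Spec: pairs=17 depth=3 groups=3
Count(depth <= 3) = 344064
Count(depth <= 2) = 120
Count(depth == 3) = 344064 - 120 = 343944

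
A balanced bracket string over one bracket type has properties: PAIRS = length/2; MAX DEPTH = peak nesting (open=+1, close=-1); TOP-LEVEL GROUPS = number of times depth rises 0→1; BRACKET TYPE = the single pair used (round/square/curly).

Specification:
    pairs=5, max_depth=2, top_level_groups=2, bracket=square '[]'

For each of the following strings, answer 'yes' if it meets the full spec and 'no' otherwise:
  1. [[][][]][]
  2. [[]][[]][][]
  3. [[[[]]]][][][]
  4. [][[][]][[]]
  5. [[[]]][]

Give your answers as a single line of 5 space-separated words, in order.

Answer: yes no no no no

Derivation:
String 1 '[[][][]][]': depth seq [1 2 1 2 1 2 1 0 1 0]
  -> pairs=5 depth=2 groups=2 -> yes
String 2 '[[]][[]][][]': depth seq [1 2 1 0 1 2 1 0 1 0 1 0]
  -> pairs=6 depth=2 groups=4 -> no
String 3 '[[[[]]]][][][]': depth seq [1 2 3 4 3 2 1 0 1 0 1 0 1 0]
  -> pairs=7 depth=4 groups=4 -> no
String 4 '[][[][]][[]]': depth seq [1 0 1 2 1 2 1 0 1 2 1 0]
  -> pairs=6 depth=2 groups=3 -> no
String 5 '[[[]]][]': depth seq [1 2 3 2 1 0 1 0]
  -> pairs=4 depth=3 groups=2 -> no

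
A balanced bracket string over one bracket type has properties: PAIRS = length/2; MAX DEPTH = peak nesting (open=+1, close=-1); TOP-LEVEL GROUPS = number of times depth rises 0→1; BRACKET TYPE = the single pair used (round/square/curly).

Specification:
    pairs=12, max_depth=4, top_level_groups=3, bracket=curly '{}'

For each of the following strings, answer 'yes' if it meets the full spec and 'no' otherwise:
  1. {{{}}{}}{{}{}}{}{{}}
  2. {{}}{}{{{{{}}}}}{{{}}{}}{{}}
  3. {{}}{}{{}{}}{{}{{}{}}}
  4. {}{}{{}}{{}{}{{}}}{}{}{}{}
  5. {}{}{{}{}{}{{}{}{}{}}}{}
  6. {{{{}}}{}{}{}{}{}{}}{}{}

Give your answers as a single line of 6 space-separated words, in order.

String 1 '{{{}}{}}{{}{}}{}{{}}': depth seq [1 2 3 2 1 2 1 0 1 2 1 2 1 0 1 0 1 2 1 0]
  -> pairs=10 depth=3 groups=4 -> no
String 2 '{{}}{}{{{{{}}}}}{{{}}{}}{{}}': depth seq [1 2 1 0 1 0 1 2 3 4 5 4 3 2 1 0 1 2 3 2 1 2 1 0 1 2 1 0]
  -> pairs=14 depth=5 groups=5 -> no
String 3 '{{}}{}{{}{}}{{}{{}{}}}': depth seq [1 2 1 0 1 0 1 2 1 2 1 0 1 2 1 2 3 2 3 2 1 0]
  -> pairs=11 depth=3 groups=4 -> no
String 4 '{}{}{{}}{{}{}{{}}}{}{}{}{}': depth seq [1 0 1 0 1 2 1 0 1 2 1 2 1 2 3 2 1 0 1 0 1 0 1 0 1 0]
  -> pairs=13 depth=3 groups=8 -> no
String 5 '{}{}{{}{}{}{{}{}{}{}}}{}': depth seq [1 0 1 0 1 2 1 2 1 2 1 2 3 2 3 2 3 2 3 2 1 0 1 0]
  -> pairs=12 depth=3 groups=4 -> no
String 6 '{{{{}}}{}{}{}{}{}{}}{}{}': depth seq [1 2 3 4 3 2 1 2 1 2 1 2 1 2 1 2 1 2 1 0 1 0 1 0]
  -> pairs=12 depth=4 groups=3 -> yes

Answer: no no no no no yes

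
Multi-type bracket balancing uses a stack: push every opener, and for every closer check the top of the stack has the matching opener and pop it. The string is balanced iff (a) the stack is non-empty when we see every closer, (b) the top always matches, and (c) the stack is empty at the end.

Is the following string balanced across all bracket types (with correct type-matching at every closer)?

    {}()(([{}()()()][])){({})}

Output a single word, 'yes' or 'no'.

pos 0: push '{'; stack = {
pos 1: '}' matches '{'; pop; stack = (empty)
pos 2: push '('; stack = (
pos 3: ')' matches '('; pop; stack = (empty)
pos 4: push '('; stack = (
pos 5: push '('; stack = ((
pos 6: push '['; stack = (([
pos 7: push '{'; stack = (([{
pos 8: '}' matches '{'; pop; stack = (([
pos 9: push '('; stack = (([(
pos 10: ')' matches '('; pop; stack = (([
pos 11: push '('; stack = (([(
pos 12: ')' matches '('; pop; stack = (([
pos 13: push '('; stack = (([(
pos 14: ')' matches '('; pop; stack = (([
pos 15: ']' matches '['; pop; stack = ((
pos 16: push '['; stack = (([
pos 17: ']' matches '['; pop; stack = ((
pos 18: ')' matches '('; pop; stack = (
pos 19: ')' matches '('; pop; stack = (empty)
pos 20: push '{'; stack = {
pos 21: push '('; stack = {(
pos 22: push '{'; stack = {({
pos 23: '}' matches '{'; pop; stack = {(
pos 24: ')' matches '('; pop; stack = {
pos 25: '}' matches '{'; pop; stack = (empty)
end: stack empty → VALID
Verdict: properly nested → yes

Answer: yes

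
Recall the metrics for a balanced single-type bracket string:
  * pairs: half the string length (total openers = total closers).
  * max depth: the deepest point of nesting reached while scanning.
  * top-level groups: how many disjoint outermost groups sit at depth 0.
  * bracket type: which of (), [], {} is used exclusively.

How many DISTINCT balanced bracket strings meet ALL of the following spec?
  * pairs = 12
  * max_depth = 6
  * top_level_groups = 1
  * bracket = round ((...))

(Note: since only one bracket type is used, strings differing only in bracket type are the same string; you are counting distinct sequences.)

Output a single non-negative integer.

Answer: 16017

Derivation:
Spec: pairs=12 depth=6 groups=1
Count(depth <= 6) = 45542
Count(depth <= 5) = 29525
Count(depth == 6) = 45542 - 29525 = 16017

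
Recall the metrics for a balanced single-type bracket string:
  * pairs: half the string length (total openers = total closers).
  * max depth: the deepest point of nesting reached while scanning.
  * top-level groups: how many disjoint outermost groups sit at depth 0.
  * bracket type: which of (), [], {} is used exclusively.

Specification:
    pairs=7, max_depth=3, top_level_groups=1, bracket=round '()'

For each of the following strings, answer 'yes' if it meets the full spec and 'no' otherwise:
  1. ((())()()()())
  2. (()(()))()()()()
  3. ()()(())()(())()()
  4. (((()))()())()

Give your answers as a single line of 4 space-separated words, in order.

Answer: yes no no no

Derivation:
String 1 '((())()()()())': depth seq [1 2 3 2 1 2 1 2 1 2 1 2 1 0]
  -> pairs=7 depth=3 groups=1 -> yes
String 2 '(()(()))()()()()': depth seq [1 2 1 2 3 2 1 0 1 0 1 0 1 0 1 0]
  -> pairs=8 depth=3 groups=5 -> no
String 3 '()()(())()(())()()': depth seq [1 0 1 0 1 2 1 0 1 0 1 2 1 0 1 0 1 0]
  -> pairs=9 depth=2 groups=7 -> no
String 4 '(((()))()())()': depth seq [1 2 3 4 3 2 1 2 1 2 1 0 1 0]
  -> pairs=7 depth=4 groups=2 -> no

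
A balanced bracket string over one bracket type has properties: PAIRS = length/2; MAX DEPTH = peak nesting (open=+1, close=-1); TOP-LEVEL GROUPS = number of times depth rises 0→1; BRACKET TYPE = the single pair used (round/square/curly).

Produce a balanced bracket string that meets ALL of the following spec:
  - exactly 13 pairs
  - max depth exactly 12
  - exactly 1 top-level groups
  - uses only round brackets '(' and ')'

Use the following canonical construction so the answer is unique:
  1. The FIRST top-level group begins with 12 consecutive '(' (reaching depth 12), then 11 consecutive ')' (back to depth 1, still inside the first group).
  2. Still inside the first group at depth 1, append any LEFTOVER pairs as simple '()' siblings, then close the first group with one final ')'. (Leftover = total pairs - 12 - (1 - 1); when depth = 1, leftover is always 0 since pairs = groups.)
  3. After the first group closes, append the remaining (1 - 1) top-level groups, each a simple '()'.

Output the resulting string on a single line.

Answer: (((((((((((()))))))))))())

Derivation:
Spec: pairs=13 depth=12 groups=1
Leftover pairs = 13 - 12 - (1-1) = 1
First group: deep chain of depth 12 + 1 sibling pairs
Remaining 0 groups: simple '()' each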